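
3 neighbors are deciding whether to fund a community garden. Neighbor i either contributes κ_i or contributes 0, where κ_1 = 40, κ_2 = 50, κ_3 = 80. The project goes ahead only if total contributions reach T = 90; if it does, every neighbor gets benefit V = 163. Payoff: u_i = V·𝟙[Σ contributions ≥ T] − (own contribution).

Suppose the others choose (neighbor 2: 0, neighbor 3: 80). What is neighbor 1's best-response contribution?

Others' total = 80. Contributing 40 brings total to 120 ≥ 90: gain V − κ_1 = 123.
Best response: 40.

40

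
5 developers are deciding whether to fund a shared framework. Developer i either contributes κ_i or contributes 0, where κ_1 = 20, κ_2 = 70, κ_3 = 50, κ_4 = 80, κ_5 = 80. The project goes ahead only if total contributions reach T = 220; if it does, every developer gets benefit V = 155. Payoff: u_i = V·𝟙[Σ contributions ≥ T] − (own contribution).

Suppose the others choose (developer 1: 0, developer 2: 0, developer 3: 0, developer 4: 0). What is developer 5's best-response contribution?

0

Others' total = 0. Even contributing 80 gives 80 < 220: no benefit either way.
Best response: 0.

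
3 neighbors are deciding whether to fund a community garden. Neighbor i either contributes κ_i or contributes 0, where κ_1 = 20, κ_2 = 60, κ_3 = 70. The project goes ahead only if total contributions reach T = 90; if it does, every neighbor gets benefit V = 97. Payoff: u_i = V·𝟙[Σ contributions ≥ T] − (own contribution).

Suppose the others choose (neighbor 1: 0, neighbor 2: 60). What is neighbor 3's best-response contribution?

Others' total = 60. Contributing 70 brings total to 130 ≥ 90: gain V − κ_3 = 27.
Best response: 70.

70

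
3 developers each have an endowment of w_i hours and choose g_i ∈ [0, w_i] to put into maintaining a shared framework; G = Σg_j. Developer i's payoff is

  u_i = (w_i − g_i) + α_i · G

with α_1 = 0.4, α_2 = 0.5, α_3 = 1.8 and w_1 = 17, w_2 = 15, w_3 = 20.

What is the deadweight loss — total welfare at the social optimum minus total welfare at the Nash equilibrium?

∂u_i/∂g_i = α_i − 1, so developer i contributes w_i if α_i > 1, else 0.
α_i > 1 for i ∈ {3}; NE contributions (0, 0, 20), G = 20.
W^NE = Σw_i − G^NE + (Σα_i)·G^NE = 52 + 1.7·20 = 86.
Planner: ∂(Σu_j)/∂g_i = Σα_j − 1 = 1.7 > 0, so everyone contributes w_i; G^SO = 52, W^SO = 52 + 1.7·52 = 140.4.
Deadweight loss = 54.4.

54.4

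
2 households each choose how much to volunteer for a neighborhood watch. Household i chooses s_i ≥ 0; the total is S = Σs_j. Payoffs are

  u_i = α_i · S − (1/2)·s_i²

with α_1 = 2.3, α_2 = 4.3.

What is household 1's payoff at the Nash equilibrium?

Household i's FOC: ∂u_i/∂s_i = α_i − s_i = 0, so s_i* = α_i.
NE contributions = (2.3, 4.3); S = 6.6.
u_1 = α_1·S − ½·(s_1)² = 2.3·6.6 − ½·2.3² = 12.535.

12.535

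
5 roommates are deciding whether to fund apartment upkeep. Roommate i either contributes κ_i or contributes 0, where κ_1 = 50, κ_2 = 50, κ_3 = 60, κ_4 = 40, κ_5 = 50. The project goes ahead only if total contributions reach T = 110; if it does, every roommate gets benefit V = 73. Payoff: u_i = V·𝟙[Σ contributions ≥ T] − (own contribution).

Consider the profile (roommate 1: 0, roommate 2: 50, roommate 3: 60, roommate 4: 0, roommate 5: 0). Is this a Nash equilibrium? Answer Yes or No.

Yes

Total = 110 ≥ 110: provided.
Roommate 1 (pledges 0, payoff 73): pledging 50 → total 160, payoff 23. No gain.
Roommate 2 (pledges 50, payoff 23): dropping to 0 → total 60, payoff 0. No gain.
Roommate 3 (pledges 60, payoff 13): dropping to 0 → total 50, payoff 0. No gain.
Roommate 4 (pledges 0, payoff 73): pledging 40 → total 150, payoff 33. No gain.
Roommate 5 (pledges 0, payoff 73): pledging 50 → total 160, payoff 23. No gain.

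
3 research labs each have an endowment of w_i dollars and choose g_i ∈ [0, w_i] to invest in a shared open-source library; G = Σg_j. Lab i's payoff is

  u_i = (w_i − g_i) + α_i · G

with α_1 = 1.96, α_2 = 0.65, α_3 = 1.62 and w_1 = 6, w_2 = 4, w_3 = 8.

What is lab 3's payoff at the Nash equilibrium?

22.68

∂u_i/∂g_i = α_i − 1, so lab i contributes w_i if α_i > 1, else 0.
α_i > 1 for i ∈ {1, 3}; NE contributions (6, 0, 8), G = 14.
u_3 = (8 − 8) + 1.62·14 = 22.68.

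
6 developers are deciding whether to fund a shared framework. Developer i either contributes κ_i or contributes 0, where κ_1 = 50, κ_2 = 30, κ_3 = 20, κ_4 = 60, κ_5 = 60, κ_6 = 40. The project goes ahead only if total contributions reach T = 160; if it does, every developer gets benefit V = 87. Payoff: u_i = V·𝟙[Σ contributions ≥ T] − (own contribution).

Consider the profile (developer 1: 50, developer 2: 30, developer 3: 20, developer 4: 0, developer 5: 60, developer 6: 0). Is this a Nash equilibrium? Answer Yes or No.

Total = 160 ≥ 160: provided.
Developer 1 (pledges 50, payoff 37): dropping to 0 → total 110, payoff 0. No gain.
Developer 2 (pledges 30, payoff 57): dropping to 0 → total 130, payoff 0. No gain.
Developer 3 (pledges 20, payoff 67): dropping to 0 → total 140, payoff 0. No gain.
Developer 4 (pledges 0, payoff 87): pledging 60 → total 220, payoff 27. No gain.
Developer 5 (pledges 60, payoff 27): dropping to 0 → total 100, payoff 0. No gain.
Developer 6 (pledges 0, payoff 87): pledging 40 → total 200, payoff 47. No gain.

Yes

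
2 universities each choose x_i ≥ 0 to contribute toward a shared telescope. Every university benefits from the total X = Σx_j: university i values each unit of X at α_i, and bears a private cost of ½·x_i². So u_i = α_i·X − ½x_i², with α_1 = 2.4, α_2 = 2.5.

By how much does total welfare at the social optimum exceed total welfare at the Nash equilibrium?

University i's FOC: ∂u_i/∂x_i = α_i − x_i = 0, so x_i* = α_i.
NE contributions = (2.4, 2.5); X = 4.9.
W^NE = (Σα)·X − ½Σα_i² = 4.9² − ½·12.01 = 18.005.
Planner sets x_i = Σα_j = 4.9 for every i, so X^SO = 2·4.9 = 9.8.
W^SO = (Σα)·X^SO − ½·2·(Σα)² = (2/2)·4.9² = 24.01.
Deadweight loss = W^SO − W^NE = 6.005.

6.005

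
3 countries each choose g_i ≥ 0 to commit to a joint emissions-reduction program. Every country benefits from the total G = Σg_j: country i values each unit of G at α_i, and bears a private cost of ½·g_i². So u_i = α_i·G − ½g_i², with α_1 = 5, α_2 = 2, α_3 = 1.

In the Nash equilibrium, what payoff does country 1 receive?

27.5

Country i's FOC: ∂u_i/∂g_i = α_i − g_i = 0, so g_i* = α_i.
NE contributions = (5, 2, 1); G = 8.
u_1 = α_1·G − ½·(g_1)² = 5·8 − ½·5² = 27.5.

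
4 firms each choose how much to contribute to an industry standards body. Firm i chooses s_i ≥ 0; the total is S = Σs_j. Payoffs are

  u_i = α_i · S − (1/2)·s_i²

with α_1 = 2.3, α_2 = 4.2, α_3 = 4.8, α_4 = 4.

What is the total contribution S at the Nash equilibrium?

Firm i's FOC: ∂u_i/∂s_i = α_i − s_i = 0, so s_i* = α_i.
NE contributions = (2.3, 4.2, 4.8, 4); S = 15.3.

15.3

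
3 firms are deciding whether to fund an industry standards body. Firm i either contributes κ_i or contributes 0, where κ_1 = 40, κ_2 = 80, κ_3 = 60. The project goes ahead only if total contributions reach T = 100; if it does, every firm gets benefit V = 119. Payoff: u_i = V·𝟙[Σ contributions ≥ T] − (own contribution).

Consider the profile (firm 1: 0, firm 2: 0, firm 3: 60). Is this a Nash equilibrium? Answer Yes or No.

Total = 60 < 100: not provided.
Firm 1 (pledges 0, payoff 0): pledging 40 → total 100, payoff 79. Profitable deviation.

No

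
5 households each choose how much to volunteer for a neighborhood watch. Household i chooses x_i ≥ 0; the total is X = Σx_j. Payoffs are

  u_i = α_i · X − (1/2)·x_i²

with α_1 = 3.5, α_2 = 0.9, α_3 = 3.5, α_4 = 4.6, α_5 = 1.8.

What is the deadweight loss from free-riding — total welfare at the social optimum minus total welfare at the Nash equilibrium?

331.59

Household i's FOC: ∂u_i/∂x_i = α_i − x_i = 0, so x_i* = α_i.
NE contributions = (3.5, 0.9, 3.5, 4.6, 1.8); X = 14.3.
W^NE = (Σα)·X − ½Σα_i² = 14.3² − ½·49.71 = 179.635.
Planner sets x_i = Σα_j = 14.3 for every i, so X^SO = 5·14.3 = 71.5.
W^SO = (Σα)·X^SO − ½·5·(Σα)² = (5/2)·14.3² = 511.225.
Deadweight loss = W^SO − W^NE = 331.59.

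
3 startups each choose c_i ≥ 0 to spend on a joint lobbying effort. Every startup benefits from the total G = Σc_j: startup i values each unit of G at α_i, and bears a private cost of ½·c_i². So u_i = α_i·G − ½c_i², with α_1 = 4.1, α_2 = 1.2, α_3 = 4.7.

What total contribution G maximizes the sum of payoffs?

Planner FOC: ∂(Σu_j)/∂c_i = (Σα_j) − c_i = 0, so c_i^SO = Σα_j = 10 for every i; G^SO = 30.

30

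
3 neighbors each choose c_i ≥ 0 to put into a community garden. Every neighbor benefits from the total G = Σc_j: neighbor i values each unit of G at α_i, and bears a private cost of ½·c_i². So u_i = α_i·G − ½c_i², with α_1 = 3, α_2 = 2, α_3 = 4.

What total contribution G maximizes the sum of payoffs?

Planner FOC: ∂(Σu_j)/∂c_i = (Σα_j) − c_i = 0, so c_i^SO = Σα_j = 9 for every i; G^SO = 27.

27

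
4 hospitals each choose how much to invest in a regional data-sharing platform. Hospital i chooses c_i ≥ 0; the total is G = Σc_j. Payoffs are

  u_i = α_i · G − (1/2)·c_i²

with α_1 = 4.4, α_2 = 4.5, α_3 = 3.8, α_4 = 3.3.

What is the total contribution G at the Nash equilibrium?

16

Hospital i's FOC: ∂u_i/∂c_i = α_i − c_i = 0, so c_i* = α_i.
NE contributions = (4.4, 4.5, 3.8, 3.3); G = 16.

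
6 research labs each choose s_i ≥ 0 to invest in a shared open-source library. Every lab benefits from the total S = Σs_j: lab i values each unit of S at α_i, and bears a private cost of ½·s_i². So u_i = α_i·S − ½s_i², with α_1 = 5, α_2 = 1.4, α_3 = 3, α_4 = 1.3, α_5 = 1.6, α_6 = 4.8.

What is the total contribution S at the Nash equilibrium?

Lab i's FOC: ∂u_i/∂s_i = α_i − s_i = 0, so s_i* = α_i.
NE contributions = (5, 1.4, 3, 1.3, 1.6, 4.8); S = 17.1.

17.1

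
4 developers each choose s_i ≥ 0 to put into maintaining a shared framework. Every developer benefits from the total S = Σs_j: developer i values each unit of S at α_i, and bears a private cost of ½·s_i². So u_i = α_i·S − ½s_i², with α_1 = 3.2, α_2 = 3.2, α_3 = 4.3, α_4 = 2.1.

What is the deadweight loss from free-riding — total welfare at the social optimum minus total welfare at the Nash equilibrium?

Developer i's FOC: ∂u_i/∂s_i = α_i − s_i = 0, so s_i* = α_i.
NE contributions = (3.2, 3.2, 4.3, 2.1); S = 12.8.
W^NE = (Σα)·S − ½Σα_i² = 12.8² − ½·43.38 = 142.15.
Planner sets s_i = Σα_j = 12.8 for every i, so S^SO = 4·12.8 = 51.2.
W^SO = (Σα)·S^SO − ½·4·(Σα)² = (4/2)·12.8² = 327.68.
Deadweight loss = W^SO − W^NE = 185.53.

185.53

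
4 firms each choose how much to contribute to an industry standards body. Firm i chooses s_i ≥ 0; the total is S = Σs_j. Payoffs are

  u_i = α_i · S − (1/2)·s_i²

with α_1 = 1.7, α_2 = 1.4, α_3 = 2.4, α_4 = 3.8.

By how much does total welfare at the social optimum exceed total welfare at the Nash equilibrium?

Firm i's FOC: ∂u_i/∂s_i = α_i − s_i = 0, so s_i* = α_i.
NE contributions = (1.7, 1.4, 2.4, 3.8); S = 9.3.
W^NE = (Σα)·S − ½Σα_i² = 9.3² − ½·25.05 = 73.965.
Planner sets s_i = Σα_j = 9.3 for every i, so S^SO = 4·9.3 = 37.2.
W^SO = (Σα)·S^SO − ½·4·(Σα)² = (4/2)·9.3² = 172.98.
Deadweight loss = W^SO − W^NE = 99.015.

99.015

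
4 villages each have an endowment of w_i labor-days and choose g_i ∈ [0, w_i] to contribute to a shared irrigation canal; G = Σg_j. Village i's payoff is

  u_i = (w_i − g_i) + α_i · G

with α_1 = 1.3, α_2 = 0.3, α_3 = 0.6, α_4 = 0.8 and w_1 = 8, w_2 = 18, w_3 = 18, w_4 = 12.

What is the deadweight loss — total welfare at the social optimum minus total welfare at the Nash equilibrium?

∂u_i/∂g_i = α_i − 1, so village i contributes w_i if α_i > 1, else 0.
α_i > 1 for i ∈ {1}; NE contributions (8, 0, 0, 0), G = 8.
W^NE = Σw_i − G^NE + (Σα_i)·G^NE = 56 + 2·8 = 72.
Planner: ∂(Σu_j)/∂g_i = Σα_j − 1 = 2 > 0, so everyone contributes w_i; G^SO = 56, W^SO = 56 + 2·56 = 168.
Deadweight loss = 96.

96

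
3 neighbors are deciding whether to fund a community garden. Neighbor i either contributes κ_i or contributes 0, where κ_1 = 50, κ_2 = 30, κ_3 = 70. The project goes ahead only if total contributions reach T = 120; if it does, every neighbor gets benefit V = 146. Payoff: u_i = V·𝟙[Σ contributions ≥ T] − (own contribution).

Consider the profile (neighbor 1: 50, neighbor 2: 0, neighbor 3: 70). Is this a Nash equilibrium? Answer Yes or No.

Yes

Total = 120 ≥ 120: provided.
Neighbor 1 (pledges 50, payoff 96): dropping to 0 → total 70, payoff 0. No gain.
Neighbor 2 (pledges 0, payoff 146): pledging 30 → total 150, payoff 116. No gain.
Neighbor 3 (pledges 70, payoff 76): dropping to 0 → total 50, payoff 0. No gain.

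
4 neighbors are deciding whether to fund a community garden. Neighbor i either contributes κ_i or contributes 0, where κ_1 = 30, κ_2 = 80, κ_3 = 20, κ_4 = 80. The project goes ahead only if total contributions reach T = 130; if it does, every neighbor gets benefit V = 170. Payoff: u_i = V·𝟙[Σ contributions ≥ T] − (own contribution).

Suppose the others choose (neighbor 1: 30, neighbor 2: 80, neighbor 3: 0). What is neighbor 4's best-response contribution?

Others' total = 110. Contributing 80 brings total to 190 ≥ 130: gain V − κ_4 = 90.
Best response: 80.

80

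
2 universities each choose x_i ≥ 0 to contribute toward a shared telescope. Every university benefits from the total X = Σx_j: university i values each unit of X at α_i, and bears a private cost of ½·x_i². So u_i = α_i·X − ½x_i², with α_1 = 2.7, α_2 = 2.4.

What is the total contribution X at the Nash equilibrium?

University i's FOC: ∂u_i/∂x_i = α_i − x_i = 0, so x_i* = α_i.
NE contributions = (2.7, 2.4); X = 5.1.

5.1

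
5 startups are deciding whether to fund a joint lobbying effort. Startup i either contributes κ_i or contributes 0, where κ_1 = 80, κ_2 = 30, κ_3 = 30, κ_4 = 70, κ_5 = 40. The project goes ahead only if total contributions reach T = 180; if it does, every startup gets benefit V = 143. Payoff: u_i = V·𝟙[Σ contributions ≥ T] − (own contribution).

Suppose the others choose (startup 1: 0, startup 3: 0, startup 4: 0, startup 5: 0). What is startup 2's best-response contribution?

0

Others' total = 0. Even contributing 30 gives 30 < 180: no benefit either way.
Best response: 0.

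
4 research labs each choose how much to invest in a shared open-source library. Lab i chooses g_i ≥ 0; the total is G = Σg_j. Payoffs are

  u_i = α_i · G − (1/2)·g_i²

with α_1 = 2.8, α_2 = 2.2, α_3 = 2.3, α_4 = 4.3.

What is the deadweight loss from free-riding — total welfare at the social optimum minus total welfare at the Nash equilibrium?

152.79

Lab i's FOC: ∂u_i/∂g_i = α_i − g_i = 0, so g_i* = α_i.
NE contributions = (2.8, 2.2, 2.3, 4.3); G = 11.6.
W^NE = (Σα)·G − ½Σα_i² = 11.6² − ½·36.46 = 116.33.
Planner sets g_i = Σα_j = 11.6 for every i, so G^SO = 4·11.6 = 46.4.
W^SO = (Σα)·G^SO − ½·4·(Σα)² = (4/2)·11.6² = 269.12.
Deadweight loss = W^SO − W^NE = 152.79.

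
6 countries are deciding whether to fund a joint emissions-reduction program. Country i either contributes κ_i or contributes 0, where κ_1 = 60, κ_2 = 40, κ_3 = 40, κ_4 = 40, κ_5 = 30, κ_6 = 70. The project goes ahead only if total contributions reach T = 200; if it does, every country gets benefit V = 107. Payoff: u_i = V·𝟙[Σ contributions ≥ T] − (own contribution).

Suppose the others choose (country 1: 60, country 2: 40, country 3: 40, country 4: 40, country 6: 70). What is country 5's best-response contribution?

Others' total = 250 ≥ 200; contributing adds cost 30 for no extra benefit.
Best response: 0.

0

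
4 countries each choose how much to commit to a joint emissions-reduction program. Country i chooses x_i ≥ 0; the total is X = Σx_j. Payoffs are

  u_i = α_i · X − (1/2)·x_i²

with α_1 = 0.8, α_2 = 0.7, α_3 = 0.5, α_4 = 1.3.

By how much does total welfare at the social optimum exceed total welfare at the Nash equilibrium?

12.425

Country i's FOC: ∂u_i/∂x_i = α_i − x_i = 0, so x_i* = α_i.
NE contributions = (0.8, 0.7, 0.5, 1.3); X = 3.3.
W^NE = (Σα)·X − ½Σα_i² = 3.3² − ½·3.07 = 9.355.
Planner sets x_i = Σα_j = 3.3 for every i, so X^SO = 4·3.3 = 13.2.
W^SO = (Σα)·X^SO − ½·4·(Σα)² = (4/2)·3.3² = 21.78.
Deadweight loss = W^SO − W^NE = 12.425.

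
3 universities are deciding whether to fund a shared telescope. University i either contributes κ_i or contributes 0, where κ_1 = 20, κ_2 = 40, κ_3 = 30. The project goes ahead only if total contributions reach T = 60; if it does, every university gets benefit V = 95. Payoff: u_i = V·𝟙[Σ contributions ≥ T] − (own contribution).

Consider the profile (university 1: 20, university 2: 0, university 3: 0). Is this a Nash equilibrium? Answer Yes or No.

Total = 20 < 60: not provided.
University 1 (pledges 20, payoff -20): dropping to 0 → total 0, payoff 0. Profitable deviation.

No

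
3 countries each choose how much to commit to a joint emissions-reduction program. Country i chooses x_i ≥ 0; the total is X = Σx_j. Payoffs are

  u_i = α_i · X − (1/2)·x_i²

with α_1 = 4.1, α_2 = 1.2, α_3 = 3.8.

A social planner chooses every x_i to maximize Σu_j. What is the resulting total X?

27.3

Planner FOC: ∂(Σu_j)/∂x_i = (Σα_j) − x_i = 0, so x_i^SO = Σα_j = 9.1 for every i; X^SO = 27.3.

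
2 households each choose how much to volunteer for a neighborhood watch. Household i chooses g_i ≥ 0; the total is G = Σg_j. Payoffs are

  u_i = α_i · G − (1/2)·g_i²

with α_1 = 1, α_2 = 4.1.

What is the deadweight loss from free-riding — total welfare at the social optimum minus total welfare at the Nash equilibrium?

8.905

Household i's FOC: ∂u_i/∂g_i = α_i − g_i = 0, so g_i* = α_i.
NE contributions = (1, 4.1); G = 5.1.
W^NE = (Σα)·G − ½Σα_i² = 5.1² − ½·17.81 = 17.105.
Planner sets g_i = Σα_j = 5.1 for every i, so G^SO = 2·5.1 = 10.2.
W^SO = (Σα)·G^SO − ½·2·(Σα)² = (2/2)·5.1² = 26.01.
Deadweight loss = W^SO − W^NE = 8.905.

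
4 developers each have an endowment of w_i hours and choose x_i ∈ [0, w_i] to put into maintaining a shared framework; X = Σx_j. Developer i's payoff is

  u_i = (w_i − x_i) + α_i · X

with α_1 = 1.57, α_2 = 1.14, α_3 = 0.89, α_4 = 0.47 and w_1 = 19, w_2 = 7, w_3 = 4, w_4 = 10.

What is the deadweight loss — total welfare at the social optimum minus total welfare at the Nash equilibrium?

42.98

∂u_i/∂x_i = α_i − 1, so developer i contributes w_i if α_i > 1, else 0.
α_i > 1 for i ∈ {1, 2}; NE contributions (19, 7, 0, 0), X = 26.
W^NE = Σw_i − X^NE + (Σα_i)·X^NE = 40 + 3.07·26 = 119.82.
Planner: ∂(Σu_j)/∂x_i = Σα_j − 1 = 3.07 > 0, so everyone contributes w_i; X^SO = 40, W^SO = 40 + 3.07·40 = 162.8.
Deadweight loss = 42.98.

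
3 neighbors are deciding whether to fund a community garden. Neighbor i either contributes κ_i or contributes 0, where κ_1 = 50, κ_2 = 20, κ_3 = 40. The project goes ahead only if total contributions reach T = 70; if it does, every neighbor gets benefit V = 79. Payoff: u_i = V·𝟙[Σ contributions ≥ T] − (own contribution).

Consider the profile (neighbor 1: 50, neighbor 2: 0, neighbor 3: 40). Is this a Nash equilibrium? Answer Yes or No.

Total = 90 ≥ 70: provided.
Neighbor 1 (pledges 50, payoff 29): dropping to 0 → total 40, payoff 0. No gain.
Neighbor 2 (pledges 0, payoff 79): pledging 20 → total 110, payoff 59. No gain.
Neighbor 3 (pledges 40, payoff 39): dropping to 0 → total 50, payoff 0. No gain.

Yes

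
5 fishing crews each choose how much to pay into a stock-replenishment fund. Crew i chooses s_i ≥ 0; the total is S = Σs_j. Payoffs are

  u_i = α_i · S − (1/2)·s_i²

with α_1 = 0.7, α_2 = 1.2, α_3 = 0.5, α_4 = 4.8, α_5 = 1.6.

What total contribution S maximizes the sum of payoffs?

Planner FOC: ∂(Σu_j)/∂s_i = (Σα_j) − s_i = 0, so s_i^SO = Σα_j = 8.8 for every i; S^SO = 44.

44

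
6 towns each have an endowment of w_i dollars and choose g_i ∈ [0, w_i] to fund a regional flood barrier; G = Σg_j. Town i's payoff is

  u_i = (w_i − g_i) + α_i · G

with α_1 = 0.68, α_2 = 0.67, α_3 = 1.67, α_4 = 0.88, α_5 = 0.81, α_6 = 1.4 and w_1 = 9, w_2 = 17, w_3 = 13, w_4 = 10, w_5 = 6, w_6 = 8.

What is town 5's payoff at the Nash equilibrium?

∂u_i/∂g_i = α_i − 1, so town i contributes w_i if α_i > 1, else 0.
α_i > 1 for i ∈ {3, 6}; NE contributions (0, 0, 13, 0, 0, 8), G = 21.
u_5 = (6 − 0) + 0.81·21 = 23.01.

23.01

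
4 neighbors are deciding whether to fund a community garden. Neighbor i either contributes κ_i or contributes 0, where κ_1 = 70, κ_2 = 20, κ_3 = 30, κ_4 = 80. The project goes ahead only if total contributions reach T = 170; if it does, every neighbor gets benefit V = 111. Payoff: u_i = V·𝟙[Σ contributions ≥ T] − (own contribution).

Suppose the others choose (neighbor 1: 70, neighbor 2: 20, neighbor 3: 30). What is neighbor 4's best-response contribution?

Others' total = 120. Contributing 80 brings total to 200 ≥ 170: gain V − κ_4 = 31.
Best response: 80.

80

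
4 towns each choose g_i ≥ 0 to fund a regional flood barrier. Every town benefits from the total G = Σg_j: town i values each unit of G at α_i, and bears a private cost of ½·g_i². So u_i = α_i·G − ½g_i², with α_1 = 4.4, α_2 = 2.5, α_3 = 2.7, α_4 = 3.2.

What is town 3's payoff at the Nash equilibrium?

Town i's FOC: ∂u_i/∂g_i = α_i − g_i = 0, so g_i* = α_i.
NE contributions = (4.4, 2.5, 2.7, 3.2); G = 12.8.
u_3 = α_3·G − ½·(g_3)² = 2.7·12.8 − ½·2.7² = 30.915.

30.915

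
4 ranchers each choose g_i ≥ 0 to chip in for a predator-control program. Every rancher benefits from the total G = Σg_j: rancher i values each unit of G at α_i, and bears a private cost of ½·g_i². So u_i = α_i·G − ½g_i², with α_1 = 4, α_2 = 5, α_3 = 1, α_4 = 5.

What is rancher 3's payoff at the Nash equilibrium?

14.5

Rancher i's FOC: ∂u_i/∂g_i = α_i − g_i = 0, so g_i* = α_i.
NE contributions = (4, 5, 1, 5); G = 15.
u_3 = α_3·G − ½·(g_3)² = 1·15 − ½·1² = 14.5.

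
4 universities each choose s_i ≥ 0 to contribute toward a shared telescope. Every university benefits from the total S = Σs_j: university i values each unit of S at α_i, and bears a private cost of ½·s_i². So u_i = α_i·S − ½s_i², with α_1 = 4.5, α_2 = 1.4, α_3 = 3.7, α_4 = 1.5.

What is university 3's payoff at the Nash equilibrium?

University i's FOC: ∂u_i/∂s_i = α_i − s_i = 0, so s_i* = α_i.
NE contributions = (4.5, 1.4, 3.7, 1.5); S = 11.1.
u_3 = α_3·S − ½·(s_3)² = 3.7·11.1 − ½·3.7² = 34.225.

34.225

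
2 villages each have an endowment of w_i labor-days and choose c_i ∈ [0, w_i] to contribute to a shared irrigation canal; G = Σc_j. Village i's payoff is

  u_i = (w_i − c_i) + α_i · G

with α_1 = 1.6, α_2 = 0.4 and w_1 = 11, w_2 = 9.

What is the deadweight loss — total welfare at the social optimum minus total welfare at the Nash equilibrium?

∂u_i/∂c_i = α_i − 1, so village i contributes w_i if α_i > 1, else 0.
α_i > 1 for i ∈ {1}; NE contributions (11, 0), G = 11.
W^NE = Σw_i − G^NE + (Σα_i)·G^NE = 20 + 1·11 = 31.
Planner: ∂(Σu_j)/∂c_i = Σα_j − 1 = 1 > 0, so everyone contributes w_i; G^SO = 20, W^SO = 20 + 1·20 = 40.
Deadweight loss = 9.

9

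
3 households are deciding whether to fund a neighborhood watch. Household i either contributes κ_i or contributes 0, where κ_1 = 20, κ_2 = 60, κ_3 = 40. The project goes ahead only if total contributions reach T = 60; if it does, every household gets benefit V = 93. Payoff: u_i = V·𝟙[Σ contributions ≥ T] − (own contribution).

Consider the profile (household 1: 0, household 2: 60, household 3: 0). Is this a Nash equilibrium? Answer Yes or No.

Yes

Total = 60 ≥ 60: provided.
Household 1 (pledges 0, payoff 93): pledging 20 → total 80, payoff 73. No gain.
Household 2 (pledges 60, payoff 33): dropping to 0 → total 0, payoff 0. No gain.
Household 3 (pledges 0, payoff 93): pledging 40 → total 100, payoff 53. No gain.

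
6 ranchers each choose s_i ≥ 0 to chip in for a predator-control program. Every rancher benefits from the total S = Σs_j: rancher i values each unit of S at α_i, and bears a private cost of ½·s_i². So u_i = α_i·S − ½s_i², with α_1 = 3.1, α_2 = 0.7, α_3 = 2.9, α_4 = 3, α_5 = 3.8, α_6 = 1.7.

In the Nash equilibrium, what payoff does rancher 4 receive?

Rancher i's FOC: ∂u_i/∂s_i = α_i − s_i = 0, so s_i* = α_i.
NE contributions = (3.1, 0.7, 2.9, 3, 3.8, 1.7); S = 15.2.
u_4 = α_4·S − ½·(s_4)² = 3·15.2 − ½·3² = 41.1.

41.1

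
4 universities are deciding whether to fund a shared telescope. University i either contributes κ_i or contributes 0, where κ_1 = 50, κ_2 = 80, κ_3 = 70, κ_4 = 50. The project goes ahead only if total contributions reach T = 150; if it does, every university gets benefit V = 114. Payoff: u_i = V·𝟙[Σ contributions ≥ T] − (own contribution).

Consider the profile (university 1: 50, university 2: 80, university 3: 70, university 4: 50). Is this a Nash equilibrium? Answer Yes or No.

Total = 250 ≥ 150: provided.
University 1 (pledges 50, payoff 64): dropping to 0 → total 200, payoff 114. Profitable deviation.

No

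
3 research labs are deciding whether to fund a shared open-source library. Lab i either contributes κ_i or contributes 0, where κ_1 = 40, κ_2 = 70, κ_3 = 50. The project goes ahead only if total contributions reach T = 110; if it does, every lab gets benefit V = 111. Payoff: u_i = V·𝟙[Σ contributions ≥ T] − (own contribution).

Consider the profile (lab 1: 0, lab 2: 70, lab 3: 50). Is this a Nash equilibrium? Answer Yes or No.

Yes

Total = 120 ≥ 110: provided.
Lab 1 (pledges 0, payoff 111): pledging 40 → total 160, payoff 71. No gain.
Lab 2 (pledges 70, payoff 41): dropping to 0 → total 50, payoff 0. No gain.
Lab 3 (pledges 50, payoff 61): dropping to 0 → total 70, payoff 0. No gain.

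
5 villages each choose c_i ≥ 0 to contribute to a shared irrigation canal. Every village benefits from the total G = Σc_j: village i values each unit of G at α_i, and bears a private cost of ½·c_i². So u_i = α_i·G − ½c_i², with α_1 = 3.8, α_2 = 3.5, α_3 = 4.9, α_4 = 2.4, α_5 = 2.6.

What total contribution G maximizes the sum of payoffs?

Planner FOC: ∂(Σu_j)/∂c_i = (Σα_j) − c_i = 0, so c_i^SO = Σα_j = 17.2 for every i; G^SO = 86.

86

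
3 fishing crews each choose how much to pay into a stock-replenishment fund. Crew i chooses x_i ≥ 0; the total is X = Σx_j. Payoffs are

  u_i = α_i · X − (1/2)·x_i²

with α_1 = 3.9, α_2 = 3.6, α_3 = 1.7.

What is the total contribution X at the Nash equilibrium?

Crew i's FOC: ∂u_i/∂x_i = α_i − x_i = 0, so x_i* = α_i.
NE contributions = (3.9, 3.6, 1.7); X = 9.2.

9.2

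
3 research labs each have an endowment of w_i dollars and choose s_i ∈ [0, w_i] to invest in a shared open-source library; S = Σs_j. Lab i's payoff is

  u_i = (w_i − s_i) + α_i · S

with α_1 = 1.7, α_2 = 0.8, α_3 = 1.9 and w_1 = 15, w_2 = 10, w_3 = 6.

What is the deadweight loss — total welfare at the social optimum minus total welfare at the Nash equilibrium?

∂u_i/∂s_i = α_i − 1, so lab i contributes w_i if α_i > 1, else 0.
α_i > 1 for i ∈ {1, 3}; NE contributions (15, 0, 6), S = 21.
W^NE = Σw_i − S^NE + (Σα_i)·S^NE = 31 + 3.4·21 = 102.4.
Planner: ∂(Σu_j)/∂s_i = Σα_j − 1 = 3.4 > 0, so everyone contributes w_i; S^SO = 31, W^SO = 31 + 3.4·31 = 136.4.
Deadweight loss = 34.

34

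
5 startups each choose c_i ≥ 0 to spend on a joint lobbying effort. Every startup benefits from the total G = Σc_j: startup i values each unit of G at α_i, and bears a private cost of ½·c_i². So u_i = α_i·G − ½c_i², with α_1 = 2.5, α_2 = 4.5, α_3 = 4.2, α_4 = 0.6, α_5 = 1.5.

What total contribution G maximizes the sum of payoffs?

Planner FOC: ∂(Σu_j)/∂c_i = (Σα_j) − c_i = 0, so c_i^SO = Σα_j = 13.3 for every i; G^SO = 66.5.

66.5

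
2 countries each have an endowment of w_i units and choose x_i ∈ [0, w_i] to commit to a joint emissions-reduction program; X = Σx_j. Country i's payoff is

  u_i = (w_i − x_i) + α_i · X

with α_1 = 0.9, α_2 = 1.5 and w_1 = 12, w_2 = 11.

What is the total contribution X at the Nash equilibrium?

∂u_i/∂x_i = α_i − 1, so country i contributes w_i if α_i > 1, else 0.
α_i > 1 for i ∈ {2}; NE contributions (0, 11), X = 11.

11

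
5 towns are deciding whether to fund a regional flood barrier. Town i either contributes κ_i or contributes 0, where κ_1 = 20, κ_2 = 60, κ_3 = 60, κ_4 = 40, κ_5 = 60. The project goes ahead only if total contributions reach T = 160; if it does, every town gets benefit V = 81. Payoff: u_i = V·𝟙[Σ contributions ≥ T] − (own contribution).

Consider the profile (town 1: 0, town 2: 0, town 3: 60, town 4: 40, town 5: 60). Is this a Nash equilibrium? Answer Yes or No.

Total = 160 ≥ 160: provided.
Town 1 (pledges 0, payoff 81): pledging 20 → total 180, payoff 61. No gain.
Town 2 (pledges 0, payoff 81): pledging 60 → total 220, payoff 21. No gain.
Town 3 (pledges 60, payoff 21): dropping to 0 → total 100, payoff 0. No gain.
Town 4 (pledges 40, payoff 41): dropping to 0 → total 120, payoff 0. No gain.
Town 5 (pledges 60, payoff 21): dropping to 0 → total 100, payoff 0. No gain.

Yes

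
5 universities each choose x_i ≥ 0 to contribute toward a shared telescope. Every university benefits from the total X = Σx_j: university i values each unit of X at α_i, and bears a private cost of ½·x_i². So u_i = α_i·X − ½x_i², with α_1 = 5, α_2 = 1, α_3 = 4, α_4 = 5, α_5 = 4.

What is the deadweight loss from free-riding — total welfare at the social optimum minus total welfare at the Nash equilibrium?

University i's FOC: ∂u_i/∂x_i = α_i − x_i = 0, so x_i* = α_i.
NE contributions = (5, 1, 4, 5, 4); X = 19.
W^NE = (Σα)·X − ½Σα_i² = 19² − ½·83 = 319.5.
Planner sets x_i = Σα_j = 19 for every i, so X^SO = 5·19 = 95.
W^SO = (Σα)·X^SO − ½·5·(Σα)² = (5/2)·19² = 902.5.
Deadweight loss = W^SO − W^NE = 583.

583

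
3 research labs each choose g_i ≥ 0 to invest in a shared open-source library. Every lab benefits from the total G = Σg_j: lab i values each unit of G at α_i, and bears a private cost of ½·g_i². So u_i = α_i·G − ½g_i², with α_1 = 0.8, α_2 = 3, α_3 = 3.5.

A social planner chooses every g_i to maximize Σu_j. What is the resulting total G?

Planner FOC: ∂(Σu_j)/∂g_i = (Σα_j) − g_i = 0, so g_i^SO = Σα_j = 7.3 for every i; G^SO = 21.9.

21.9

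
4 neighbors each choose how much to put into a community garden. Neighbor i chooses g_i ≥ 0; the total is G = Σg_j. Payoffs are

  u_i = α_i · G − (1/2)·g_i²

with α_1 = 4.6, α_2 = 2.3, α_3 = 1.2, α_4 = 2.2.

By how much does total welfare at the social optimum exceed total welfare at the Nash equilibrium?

122.455

Neighbor i's FOC: ∂u_i/∂g_i = α_i − g_i = 0, so g_i* = α_i.
NE contributions = (4.6, 2.3, 1.2, 2.2); G = 10.3.
W^NE = (Σα)·G − ½Σα_i² = 10.3² − ½·32.73 = 89.725.
Planner sets g_i = Σα_j = 10.3 for every i, so G^SO = 4·10.3 = 41.2.
W^SO = (Σα)·G^SO − ½·4·(Σα)² = (4/2)·10.3² = 212.18.
Deadweight loss = W^SO − W^NE = 122.455.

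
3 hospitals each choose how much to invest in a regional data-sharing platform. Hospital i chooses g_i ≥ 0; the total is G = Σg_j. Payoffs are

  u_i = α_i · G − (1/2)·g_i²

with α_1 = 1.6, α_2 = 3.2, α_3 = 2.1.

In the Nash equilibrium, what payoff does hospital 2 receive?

16.96

Hospital i's FOC: ∂u_i/∂g_i = α_i − g_i = 0, so g_i* = α_i.
NE contributions = (1.6, 3.2, 2.1); G = 6.9.
u_2 = α_2·G − ½·(g_2)² = 3.2·6.9 − ½·3.2² = 16.96.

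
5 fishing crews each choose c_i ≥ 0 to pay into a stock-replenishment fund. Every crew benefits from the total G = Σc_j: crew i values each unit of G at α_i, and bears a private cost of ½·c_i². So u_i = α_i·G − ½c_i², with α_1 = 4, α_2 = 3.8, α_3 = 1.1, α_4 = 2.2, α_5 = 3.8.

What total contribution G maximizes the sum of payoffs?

74.5

Planner FOC: ∂(Σu_j)/∂c_i = (Σα_j) − c_i = 0, so c_i^SO = Σα_j = 14.9 for every i; G^SO = 74.5.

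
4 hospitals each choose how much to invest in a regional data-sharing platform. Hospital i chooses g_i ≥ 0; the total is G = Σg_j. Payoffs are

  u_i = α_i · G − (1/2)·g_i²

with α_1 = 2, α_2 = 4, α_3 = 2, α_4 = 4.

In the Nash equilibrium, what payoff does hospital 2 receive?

Hospital i's FOC: ∂u_i/∂g_i = α_i − g_i = 0, so g_i* = α_i.
NE contributions = (2, 4, 2, 4); G = 12.
u_2 = α_2·G − ½·(g_2)² = 4·12 − ½·4² = 40.

40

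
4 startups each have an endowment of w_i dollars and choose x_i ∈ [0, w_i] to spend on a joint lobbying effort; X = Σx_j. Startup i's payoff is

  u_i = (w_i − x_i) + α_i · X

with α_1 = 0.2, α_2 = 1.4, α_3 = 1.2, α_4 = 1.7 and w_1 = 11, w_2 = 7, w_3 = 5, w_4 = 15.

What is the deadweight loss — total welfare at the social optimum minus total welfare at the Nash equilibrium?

∂u_i/∂x_i = α_i − 1, so startup i contributes w_i if α_i > 1, else 0.
α_i > 1 for i ∈ {2, 3, 4}; NE contributions (0, 7, 5, 15), X = 27.
W^NE = Σw_i − X^NE + (Σα_i)·X^NE = 38 + 3.5·27 = 132.5.
Planner: ∂(Σu_j)/∂x_i = Σα_j − 1 = 3.5 > 0, so everyone contributes w_i; X^SO = 38, W^SO = 38 + 3.5·38 = 171.
Deadweight loss = 38.5.

38.5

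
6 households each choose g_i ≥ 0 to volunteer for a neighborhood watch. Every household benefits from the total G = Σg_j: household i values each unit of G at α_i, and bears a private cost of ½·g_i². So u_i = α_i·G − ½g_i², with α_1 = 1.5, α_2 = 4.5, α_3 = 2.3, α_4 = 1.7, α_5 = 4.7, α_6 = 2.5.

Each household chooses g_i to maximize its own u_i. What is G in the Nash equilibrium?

17.2

Household i's FOC: ∂u_i/∂g_i = α_i − g_i = 0, so g_i* = α_i.
NE contributions = (1.5, 4.5, 2.3, 1.7, 4.7, 2.5); G = 17.2.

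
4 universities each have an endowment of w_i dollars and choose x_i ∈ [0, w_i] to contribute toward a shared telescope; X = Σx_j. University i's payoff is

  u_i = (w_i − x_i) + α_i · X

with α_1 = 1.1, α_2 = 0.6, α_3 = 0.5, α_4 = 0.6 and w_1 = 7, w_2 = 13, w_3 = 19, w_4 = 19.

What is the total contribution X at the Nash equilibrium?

7

∂u_i/∂x_i = α_i − 1, so university i contributes w_i if α_i > 1, else 0.
α_i > 1 for i ∈ {1}; NE contributions (7, 0, 0, 0), X = 7.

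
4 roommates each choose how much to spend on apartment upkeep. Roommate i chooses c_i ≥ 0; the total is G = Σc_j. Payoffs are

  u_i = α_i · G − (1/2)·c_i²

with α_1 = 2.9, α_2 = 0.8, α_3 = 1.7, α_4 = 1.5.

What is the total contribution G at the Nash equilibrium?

6.9

Roommate i's FOC: ∂u_i/∂c_i = α_i − c_i = 0, so c_i* = α_i.
NE contributions = (2.9, 0.8, 1.7, 1.5); G = 6.9.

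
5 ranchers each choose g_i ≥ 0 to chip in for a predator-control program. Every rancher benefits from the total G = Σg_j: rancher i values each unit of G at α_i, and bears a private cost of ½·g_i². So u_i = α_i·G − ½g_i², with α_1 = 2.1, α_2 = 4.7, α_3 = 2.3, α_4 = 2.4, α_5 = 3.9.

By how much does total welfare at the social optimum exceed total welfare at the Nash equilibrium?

382.12

Rancher i's FOC: ∂u_i/∂g_i = α_i − g_i = 0, so g_i* = α_i.
NE contributions = (2.1, 4.7, 2.3, 2.4, 3.9); G = 15.4.
W^NE = (Σα)·G − ½Σα_i² = 15.4² − ½·52.76 = 210.78.
Planner sets g_i = Σα_j = 15.4 for every i, so G^SO = 5·15.4 = 77.
W^SO = (Σα)·G^SO − ½·5·(Σα)² = (5/2)·15.4² = 592.9.
Deadweight loss = W^SO − W^NE = 382.12.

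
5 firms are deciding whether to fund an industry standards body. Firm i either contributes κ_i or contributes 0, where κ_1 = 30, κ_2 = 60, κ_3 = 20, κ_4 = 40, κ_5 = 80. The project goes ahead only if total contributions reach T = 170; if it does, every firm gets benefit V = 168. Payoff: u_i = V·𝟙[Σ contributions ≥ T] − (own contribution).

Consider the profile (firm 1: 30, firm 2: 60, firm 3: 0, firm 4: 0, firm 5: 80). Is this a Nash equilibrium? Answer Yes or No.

Yes

Total = 170 ≥ 170: provided.
Firm 1 (pledges 30, payoff 138): dropping to 0 → total 140, payoff 0. No gain.
Firm 2 (pledges 60, payoff 108): dropping to 0 → total 110, payoff 0. No gain.
Firm 3 (pledges 0, payoff 168): pledging 20 → total 190, payoff 148. No gain.
Firm 4 (pledges 0, payoff 168): pledging 40 → total 210, payoff 128. No gain.
Firm 5 (pledges 80, payoff 88): dropping to 0 → total 90, payoff 0. No gain.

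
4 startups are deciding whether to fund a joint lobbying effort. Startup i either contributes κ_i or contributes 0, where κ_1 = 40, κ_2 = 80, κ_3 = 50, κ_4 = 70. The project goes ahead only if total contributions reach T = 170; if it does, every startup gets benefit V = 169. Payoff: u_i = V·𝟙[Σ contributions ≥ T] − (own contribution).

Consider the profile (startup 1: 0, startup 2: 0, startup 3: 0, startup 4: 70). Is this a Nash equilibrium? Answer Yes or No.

Total = 70 < 170: not provided.
Startup 1 (pledges 0, payoff 0): pledging 40 → total 110, payoff -40. No gain.
Startup 2 (pledges 0, payoff 0): pledging 80 → total 150, payoff -80. No gain.
Startup 3 (pledges 0, payoff 0): pledging 50 → total 120, payoff -50. No gain.
Startup 4 (pledges 70, payoff -70): dropping to 0 → total 0, payoff 0. Profitable deviation.

No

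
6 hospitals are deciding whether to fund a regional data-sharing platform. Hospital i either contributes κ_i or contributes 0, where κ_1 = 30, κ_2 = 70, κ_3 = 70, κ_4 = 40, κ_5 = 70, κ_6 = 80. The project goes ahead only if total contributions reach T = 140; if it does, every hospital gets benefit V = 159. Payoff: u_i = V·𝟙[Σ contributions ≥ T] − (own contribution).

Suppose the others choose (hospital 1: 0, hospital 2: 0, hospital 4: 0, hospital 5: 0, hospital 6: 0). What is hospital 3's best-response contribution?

Others' total = 0. Even contributing 70 gives 70 < 140: no benefit either way.
Best response: 0.

0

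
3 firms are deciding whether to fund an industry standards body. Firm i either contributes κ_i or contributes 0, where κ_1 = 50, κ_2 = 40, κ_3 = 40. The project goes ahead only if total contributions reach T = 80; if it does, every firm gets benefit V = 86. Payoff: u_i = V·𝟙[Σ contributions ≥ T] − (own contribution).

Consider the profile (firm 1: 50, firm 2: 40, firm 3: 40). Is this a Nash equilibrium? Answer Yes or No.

No

Total = 130 ≥ 80: provided.
Firm 1 (pledges 50, payoff 36): dropping to 0 → total 80, payoff 86. Profitable deviation.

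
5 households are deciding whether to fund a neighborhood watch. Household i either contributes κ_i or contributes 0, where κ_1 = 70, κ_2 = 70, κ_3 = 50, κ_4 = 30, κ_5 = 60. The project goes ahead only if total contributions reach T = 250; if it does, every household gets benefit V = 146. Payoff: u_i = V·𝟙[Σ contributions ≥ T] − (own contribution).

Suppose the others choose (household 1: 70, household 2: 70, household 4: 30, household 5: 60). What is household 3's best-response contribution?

50

Others' total = 230. Contributing 50 brings total to 280 ≥ 250: gain V − κ_3 = 96.
Best response: 50.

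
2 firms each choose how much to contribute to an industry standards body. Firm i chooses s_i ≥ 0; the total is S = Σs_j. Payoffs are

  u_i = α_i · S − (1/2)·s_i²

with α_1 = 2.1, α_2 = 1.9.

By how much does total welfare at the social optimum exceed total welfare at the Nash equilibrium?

4.01

Firm i's FOC: ∂u_i/∂s_i = α_i − s_i = 0, so s_i* = α_i.
NE contributions = (2.1, 1.9); S = 4.
W^NE = (Σα)·S − ½Σα_i² = 4² − ½·8.02 = 11.99.
Planner sets s_i = Σα_j = 4 for every i, so S^SO = 2·4 = 8.
W^SO = (Σα)·S^SO − ½·2·(Σα)² = (2/2)·4² = 16.
Deadweight loss = W^SO − W^NE = 4.01.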